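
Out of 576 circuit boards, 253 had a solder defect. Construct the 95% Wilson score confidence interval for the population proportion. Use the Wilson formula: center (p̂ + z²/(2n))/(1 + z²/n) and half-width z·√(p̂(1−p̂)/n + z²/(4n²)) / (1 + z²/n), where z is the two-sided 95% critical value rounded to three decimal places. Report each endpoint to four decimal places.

(0.3992, 0.4800)

p̂ = 253/576 = 0.43924; z = 1.960, so z² = 3.841600.
Denominator 1 + z²/n = 1 + 3.841600/576 = 1.006669.
Center = (0.43924 + 0.003335)/1.006669 = 0.43964.
Radicand: p̂(1−p̂)/n + z²/(4n²) = 0.000427618 + 0.000002895 = 0.000430513.
Half-width = 1.960·√0.000430513/1.006669 = 0.04040.
Interval: 0.43964 ± 0.04040 → (0.3992, 0.4800).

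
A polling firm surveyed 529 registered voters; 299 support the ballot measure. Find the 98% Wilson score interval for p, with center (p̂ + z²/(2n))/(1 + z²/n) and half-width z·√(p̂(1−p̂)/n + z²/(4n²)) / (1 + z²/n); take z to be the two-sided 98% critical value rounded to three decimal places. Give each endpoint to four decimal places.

(0.5147, 0.6144)

Here p̂ = 299/529 = 0.56522 and z = 2.326 (z² = 5.410276).
Denominator 1 + z²/n = 1 + 5.410276/529 = 1.010227.
Center = (0.56522 + 0.005114)/1.010227 = 0.56456.
Radicand: p̂(1−p̂)/n + z²/(4n²) = 0.000464550 + 0.000004833 = 0.000469383.
Half-width = 2.326·√0.000469383/1.010227 = 0.04988.
CI: 0.56456 ± 0.04988 = (0.5147, 0.6144).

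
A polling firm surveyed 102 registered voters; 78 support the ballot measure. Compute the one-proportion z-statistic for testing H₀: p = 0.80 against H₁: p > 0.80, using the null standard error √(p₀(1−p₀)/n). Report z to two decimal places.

The sample proportion is 78/102 = 0.76471.
Under H₀, SE = √(p₀(1−p₀)/n) = √(0.80·0.20/102) = √0.001568627 = 0.039606.
z = (0.76471 − 0.80)/0.039606 = -0.03529/0.039606 = -0.89.

z = -0.89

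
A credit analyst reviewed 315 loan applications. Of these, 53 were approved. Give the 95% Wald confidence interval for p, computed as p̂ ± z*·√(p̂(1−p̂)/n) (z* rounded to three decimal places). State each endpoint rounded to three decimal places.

The sample proportion is 53/315 = 0.16825.
SE = √(p̂(1−p̂)/n) = √(0.139945/315) = 0.021078.
The 95% critical value is z* = 1.960.
Margin = 1.960·0.021078 = 0.04131.
CI: 0.16825 ± 0.04131 = (0.127, 0.210).

(0.127, 0.210)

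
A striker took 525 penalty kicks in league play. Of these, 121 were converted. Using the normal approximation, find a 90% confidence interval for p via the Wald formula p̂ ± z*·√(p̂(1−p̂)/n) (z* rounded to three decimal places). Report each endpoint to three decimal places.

(0.200, 0.261)

p̂ = 121/525 = 0.23048.
Standard error of p̂: √(0.177357/525) = √0.000337823 = 0.018380.
z* = 1.645 at the 90% level.
Margin of error: 1.645 × 0.018380 = 0.03024.
CI: 0.23048 ± 0.03024 = (0.200, 0.261).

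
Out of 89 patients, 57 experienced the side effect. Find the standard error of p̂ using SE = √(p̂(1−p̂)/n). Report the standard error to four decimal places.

SE = 0.0509

With x = 57 successes in n = 89, p̂ = 0.64045.
p̂(1−p̂) = 0.64045·0.35955 = 0.230274.
SE = √(0.230274/89) = √0.002587348 = 0.0509.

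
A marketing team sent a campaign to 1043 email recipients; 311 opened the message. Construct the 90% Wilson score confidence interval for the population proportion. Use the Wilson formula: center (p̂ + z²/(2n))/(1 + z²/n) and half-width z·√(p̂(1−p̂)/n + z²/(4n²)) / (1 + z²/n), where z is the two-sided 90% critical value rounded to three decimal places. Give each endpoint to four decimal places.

(0.2754, 0.3220)

Here p̂ = 311/1043 = 0.29818 and z = 1.645 (z² = 2.706025).
1 + z²/n = 1.002594.
Adjusted center: (0.29818 + z²/(2n))/1.002594 = 0.29870.
Radicand: p̂(1−p̂)/n + z²/(4n²) = 0.000200640 + 0.000000622 = 0.000201262.
Half-width = z·√(radicand)/denom = 1.645·0.014187/1.002594 = 0.02328.
CI: 0.29870 ± 0.02328 = (0.2754, 0.3220).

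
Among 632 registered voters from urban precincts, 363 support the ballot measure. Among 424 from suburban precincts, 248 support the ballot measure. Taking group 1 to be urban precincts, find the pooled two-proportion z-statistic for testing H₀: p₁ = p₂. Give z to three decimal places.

p̂₁ = 363/632 = 0.57437, p̂₂ = 248/424 = 0.58491.
Pooling: p̂ = 611/1056 = 0.57860.
SE = √[p̂(1−p̂)(1/n₁+1/n₂)] = √[0.57860·0.42140·(1/632+1/424)] ≈ 0.030998.
z = (p̂₁ − p̂₂)/SE = (0.57437 − 0.58491)/0.030998 = -0.01054/0.030998 = -0.340.

z = -0.340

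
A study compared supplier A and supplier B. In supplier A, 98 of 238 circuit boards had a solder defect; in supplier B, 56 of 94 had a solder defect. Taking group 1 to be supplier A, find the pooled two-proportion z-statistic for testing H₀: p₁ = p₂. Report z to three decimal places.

Sample proportions: p̂₁ = 98/238 = 0.41176 and p̂₂ = 56/94 = 0.59574.
Pooled p̂ = (98+56)/(238+94) = 154/332 = 0.46386.
Pooled SE = √[0.2486936·0.01483998] ≈ 0.060750.
z = (p̂₁ − p̂₂)/SE = (0.41176 − 0.59574)/0.060750 = -0.18398/0.060750 = -3.028.

z = -3.028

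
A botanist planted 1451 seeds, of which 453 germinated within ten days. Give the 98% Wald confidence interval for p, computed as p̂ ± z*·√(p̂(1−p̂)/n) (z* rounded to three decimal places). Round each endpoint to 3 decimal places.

p̂ = 453/1451 = 0.31220.
Standard error of p̂: √(0.214731/1451) = √0.000147988 = 0.012165.
The 98% critical value is z* = 2.326.
Margin of error: 2.326 × 0.012165 = 0.02830.
CI: 0.31220 ± 0.02830 = (0.284, 0.340).

(0.284, 0.340)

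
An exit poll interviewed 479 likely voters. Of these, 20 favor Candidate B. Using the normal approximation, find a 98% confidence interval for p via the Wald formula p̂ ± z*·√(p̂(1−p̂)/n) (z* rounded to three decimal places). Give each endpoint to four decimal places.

Sample proportion p̂ = 20/479 = 0.04175.
Standard error of p̂: √(0.040010/479) = √0.000083529 = 0.009139.
z* = 2.326 at the 98% level.
Margin = 2.326·0.009139 = 0.02126.
Interval: 0.04175 ± 0.02126 → (0.0205, 0.0630).

(0.0205, 0.0630)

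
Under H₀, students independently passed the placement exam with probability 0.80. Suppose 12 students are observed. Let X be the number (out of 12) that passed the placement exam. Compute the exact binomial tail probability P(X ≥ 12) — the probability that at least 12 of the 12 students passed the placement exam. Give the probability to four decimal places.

X ~ Binomial(n=12, p=0.80).
P(X ≥ 12) = C(12,12)·0.80^12·0.20^0.
= 0.068719 = 0.0687.

P = 0.0687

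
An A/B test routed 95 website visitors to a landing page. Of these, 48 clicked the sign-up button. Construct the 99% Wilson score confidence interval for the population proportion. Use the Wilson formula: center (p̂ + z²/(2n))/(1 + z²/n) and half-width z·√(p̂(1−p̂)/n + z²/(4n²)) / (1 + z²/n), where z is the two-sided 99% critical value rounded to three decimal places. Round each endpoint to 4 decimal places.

(0.3772, 0.6327)

p̂ = 48/95 = 0.50526; z = 2.576, so z² = 6.635776.
1 + z²/n = 1.069850.
Adjusted center: (0.50526 + z²/(2n))/1.069850 = 0.50492.
Radicand: p̂(1−p̂)/n + z²/(4n²) = 0.002631287 + 0.000183817 = 0.002815104.
Half-width = z·√(radicand)/denom = 2.576·0.053058/1.069850 = 0.12775.
So the interval runs from 0.3772 to 0.6327.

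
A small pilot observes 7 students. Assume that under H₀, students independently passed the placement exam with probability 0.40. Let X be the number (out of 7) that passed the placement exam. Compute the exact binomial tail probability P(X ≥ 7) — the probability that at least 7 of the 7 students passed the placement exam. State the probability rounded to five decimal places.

X is binomial with n = 7 and p = 0.40.
P(X ≥ 7) = C(7,7)·0.40^7·0.60^0.
= 0.001638 = 0.00164.

P = 0.00164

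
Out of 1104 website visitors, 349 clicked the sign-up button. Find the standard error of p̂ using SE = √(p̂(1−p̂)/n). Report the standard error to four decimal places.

With x = 349 successes in n = 1104, p̂ = 0.31612.
p̂(1−p̂) = 0.216188.
Dividing by n and taking the root: √0.000195822 = 0.0140.

SE = 0.0140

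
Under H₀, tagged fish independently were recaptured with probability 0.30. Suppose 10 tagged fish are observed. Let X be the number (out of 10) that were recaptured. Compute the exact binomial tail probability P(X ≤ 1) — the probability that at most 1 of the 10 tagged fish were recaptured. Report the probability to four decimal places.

X is binomial with n = 10 and p = 0.30.
P(X ≤ 1) = C(10,0)·0.30^0·0.70^10 + C(10,1)·0.30^1·0.70^9.
= 0.028248 + 0.121061 = 0.1493.

P = 0.1493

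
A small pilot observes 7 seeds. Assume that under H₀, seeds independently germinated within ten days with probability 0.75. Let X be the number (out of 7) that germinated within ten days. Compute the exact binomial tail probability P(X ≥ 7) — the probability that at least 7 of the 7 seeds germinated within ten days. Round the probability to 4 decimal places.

X is binomial with n = 7 and p = 0.75.
P(X ≥ 7) = C(7,7)·0.75^7·0.25^0.
= 0.133484 = 0.1335.

P = 0.1335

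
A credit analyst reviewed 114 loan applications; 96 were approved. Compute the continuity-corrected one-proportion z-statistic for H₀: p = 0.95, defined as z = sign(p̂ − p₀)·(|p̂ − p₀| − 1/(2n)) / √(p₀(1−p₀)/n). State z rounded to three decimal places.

z = -5.071

p̂ = 96/114 = 0.84211. p̂ − p₀ = -0.107895.
1/(2n) = 0.004386.
Corrected numerator: |-0.107895| − 0.004386 = 0.103509.
Under H₀, SE = √(p₀(1−p₀)/n) = √(0.95·0.05/114) = √0.000416667 = 0.020412.
z = (−)0.103509/0.020412 = -5.071.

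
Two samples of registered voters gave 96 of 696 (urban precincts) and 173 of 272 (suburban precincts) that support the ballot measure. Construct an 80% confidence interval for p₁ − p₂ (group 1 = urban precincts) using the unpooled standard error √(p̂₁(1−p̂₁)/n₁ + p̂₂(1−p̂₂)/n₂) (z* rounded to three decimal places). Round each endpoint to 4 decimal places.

(-0.5391, -0.4571)

p̂₁ = 0.13793, p̂₂ = 0.63603, so the observed difference is -0.49810.
SE = √(0.000170842 + 0.000851088) = √0.001021930 = 0.031968.
The 80% critical value is z* = 1.282. Margin = 1.282·0.031968 = 0.04098.
Interval: -0.49810 ± 0.04098 → (-0.5391, -0.4571).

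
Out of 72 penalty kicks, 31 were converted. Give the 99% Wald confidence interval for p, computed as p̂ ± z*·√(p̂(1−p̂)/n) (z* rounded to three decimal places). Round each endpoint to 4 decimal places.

The sample proportion is 31/72 = 0.43056.
Standard error of p̂: √(0.245177/72) = √0.003405243 = 0.058354.
z* = 2.576 at the 99% level.
Margin of error: 2.576 × 0.058354 = 0.15032.
So the interval runs from 0.2802 to 0.5809.

(0.2802, 0.5809)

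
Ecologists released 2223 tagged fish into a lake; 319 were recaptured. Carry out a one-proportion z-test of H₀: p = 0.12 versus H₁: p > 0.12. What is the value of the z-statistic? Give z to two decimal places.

The sample proportion is 319/2223 = 0.14350.
Under H₀, SE = √(p₀(1−p₀)/n) = √(0.12·0.88/2223) = √0.000047503 = 0.006892.
Test statistic: z = 0.02350/0.006892 = 3.41.

z = 3.41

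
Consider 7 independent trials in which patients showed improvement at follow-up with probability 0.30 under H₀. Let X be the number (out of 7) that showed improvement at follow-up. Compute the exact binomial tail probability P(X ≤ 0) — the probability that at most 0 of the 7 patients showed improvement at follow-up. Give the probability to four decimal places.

X is binomial with n = 7 and p = 0.30.
P(X ≤ 0) = C(7,0)·0.30^0·0.70^7.
= 0.082354 = 0.0824.

P = 0.0824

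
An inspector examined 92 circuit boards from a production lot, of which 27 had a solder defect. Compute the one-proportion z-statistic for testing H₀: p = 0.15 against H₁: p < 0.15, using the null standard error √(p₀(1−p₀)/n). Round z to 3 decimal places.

Sample proportion p̂ = 27/92 = 0.29348.
Null standard error: √(0.15·0.85/92) = √0.001385870 = 0.037227.
z = (p̂ − p₀)/SE = (0.29348 − 0.15)/0.037227 = 3.854.

z = 3.854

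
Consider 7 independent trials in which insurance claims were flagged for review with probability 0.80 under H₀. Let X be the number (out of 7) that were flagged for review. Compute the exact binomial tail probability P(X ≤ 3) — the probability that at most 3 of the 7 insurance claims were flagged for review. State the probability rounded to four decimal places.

X is binomial with n = 7 and p = 0.80.
P(X ≤ 3) = C(7,0)·0.80^0·0.20^7 + C(7,1)·0.80^1·0.20^6 + C(7,2)·0.80^2·0.20^5 + C(7,3)·0.80^3·0.20^4.
= 0.000013 + 0.000358 + 0.004301 + 0.028672 = 0.0333.

P = 0.0333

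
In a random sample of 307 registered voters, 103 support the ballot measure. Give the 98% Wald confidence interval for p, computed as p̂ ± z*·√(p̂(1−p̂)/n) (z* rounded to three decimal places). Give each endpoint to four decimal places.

With x = 103 successes in n = 307, p̂ = 0.33550.
Standard error of p̂: √(0.222941/307) = √0.000726193 = 0.026948.
For 98% confidence, z* = 2.326.
Margin = 2.326·0.026948 = 0.06268.
Interval: 0.33550 ± 0.06268 → (0.2728, 0.3982).

(0.2728, 0.3982)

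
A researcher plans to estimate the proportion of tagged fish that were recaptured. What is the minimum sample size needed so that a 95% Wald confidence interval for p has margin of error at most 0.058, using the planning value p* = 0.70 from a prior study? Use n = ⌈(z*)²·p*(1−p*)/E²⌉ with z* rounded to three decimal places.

n = 240

The 95% critical value is z* = 1.960.
p*(1−p*) = 0.70·0.30 = 0.2100.
(z*)²·p*(1−p*)/E² = 3.841600·0.2100/0.003364 = 239.815.
⌈239.815⌉ = 240.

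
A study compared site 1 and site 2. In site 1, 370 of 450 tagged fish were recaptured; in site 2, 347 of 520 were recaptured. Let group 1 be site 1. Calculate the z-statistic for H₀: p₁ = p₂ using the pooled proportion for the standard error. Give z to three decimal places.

z = 5.480

p̂₁ = 370/450 = 0.82222, p̂₂ = 347/520 = 0.66731.
Pooled p̂ = (370+347)/(450+520) = 717/970 = 0.73918.
Pooled SE = √[0.1927952·0.00414530] ≈ 0.028270.
z = (p̂₁ − p̂₂)/SE = (0.82222 − 0.66731)/0.028270 = 0.15491/0.028270 = 5.480.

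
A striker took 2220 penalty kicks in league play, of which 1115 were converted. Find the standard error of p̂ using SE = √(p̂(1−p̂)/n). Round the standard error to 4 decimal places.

Sample proportion p̂ = 1115/2220 = 0.50225.
p̂(1−p̂) = 0.50225·0.49775 = 0.249995.
Dividing by n and taking the root: √0.000112610 = 0.0106.

SE = 0.0106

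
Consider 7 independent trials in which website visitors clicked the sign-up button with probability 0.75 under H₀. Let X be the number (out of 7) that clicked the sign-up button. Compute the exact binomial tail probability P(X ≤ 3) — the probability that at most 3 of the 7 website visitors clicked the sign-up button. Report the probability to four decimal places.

P = 0.0706

X ~ Binomial(n=7, p=0.75).
P(X ≤ 3) = C(7,0)·0.75^0·0.25^7 + C(7,1)·0.75^1·0.25^6 + C(7,2)·0.75^2·0.25^5 + C(7,3)·0.75^3·0.25^4.
= 0.000061 + 0.001282 + 0.011536 + 0.057678 = 0.0706.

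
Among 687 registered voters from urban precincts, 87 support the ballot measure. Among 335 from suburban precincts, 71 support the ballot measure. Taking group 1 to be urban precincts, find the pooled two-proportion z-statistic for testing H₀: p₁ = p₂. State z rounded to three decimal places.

z = -3.541

p̂₁ = 87/687 = 0.12664, p̂₂ = 71/335 = 0.21194.
Pooling: p̂ = 158/1022 = 0.15460.
SE = √[p̂(1−p̂)(1/n₁+1/n₂)] = √[0.15460·0.84540·(1/687+1/335)] ≈ 0.024091.
z = (p̂₁ − p̂₂)/SE = (0.12664 − 0.21194)/0.024091 = -0.08530/0.024091 = -3.541.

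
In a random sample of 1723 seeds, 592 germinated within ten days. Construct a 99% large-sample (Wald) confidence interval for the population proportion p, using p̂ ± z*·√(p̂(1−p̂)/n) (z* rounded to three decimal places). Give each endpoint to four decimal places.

The sample proportion is 592/1723 = 0.34359.
SE(p̂) = √(0.34359·0.65641/1723) = 0.011441.
The 99% critical value is z* = 2.576.
Margin = 2.576·0.011441 = 0.02947.
Interval: 0.34359 ± 0.02947 → (0.3141, 0.3731).

(0.3141, 0.3731)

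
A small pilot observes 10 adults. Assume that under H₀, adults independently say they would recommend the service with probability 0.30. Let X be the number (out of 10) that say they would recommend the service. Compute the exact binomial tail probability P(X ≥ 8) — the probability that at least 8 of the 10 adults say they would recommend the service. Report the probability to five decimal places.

P = 0.00159

X is binomial with n = 10 and p = 0.30.
P(X ≥ 8) = C(10,8)·0.30^8·0.70^2 + C(10,9)·0.30^9·0.70^1 + C(10,10)·0.30^10·0.70^0.
= 0.001447 + 0.000138 + 0.000006 = 0.00159.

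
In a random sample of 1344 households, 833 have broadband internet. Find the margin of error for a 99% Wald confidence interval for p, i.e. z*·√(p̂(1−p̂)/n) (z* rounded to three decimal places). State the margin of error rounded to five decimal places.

The sample proportion is 833/1344 = 0.61979.
SE(p̂) = √(0.61979·0.38021/1344) = 0.013241.
The 99% critical value is z* = 2.576.
ME = 2.576·0.013241 = 0.03411.

ME = 0.03411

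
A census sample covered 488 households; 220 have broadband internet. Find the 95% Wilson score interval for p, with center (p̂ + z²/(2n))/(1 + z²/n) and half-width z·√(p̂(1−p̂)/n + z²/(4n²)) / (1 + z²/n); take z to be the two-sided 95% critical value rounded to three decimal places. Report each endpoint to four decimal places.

Here p̂ = 220/488 = 0.45082 and z = 1.960 (z² = 3.841600).
Denominator 1 + z²/n = 1 + 3.841600/488 = 1.007872.
Center = (0.45082 + 0.003936)/1.007872 = 0.45120.
Radicand: p̂(1−p̂)/n + z²/(4n²) = 0.000507339 + 0.000004033 = 0.000511372.
Half-width = z·√(radicand)/denom = 1.960·0.022614/1.007872 = 0.04398.
CI: 0.45120 ± 0.04398 = (0.4072, 0.4952).

(0.4072, 0.4952)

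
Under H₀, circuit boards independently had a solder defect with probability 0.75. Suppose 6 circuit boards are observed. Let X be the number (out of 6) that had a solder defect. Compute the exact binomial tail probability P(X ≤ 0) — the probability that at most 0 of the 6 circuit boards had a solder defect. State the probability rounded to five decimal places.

P = 0.00024

X is binomial with n = 6 and p = 0.75.
P(X ≤ 0) = C(6,0)·0.75^0·0.25^6.
= 0.000244 = 0.00024.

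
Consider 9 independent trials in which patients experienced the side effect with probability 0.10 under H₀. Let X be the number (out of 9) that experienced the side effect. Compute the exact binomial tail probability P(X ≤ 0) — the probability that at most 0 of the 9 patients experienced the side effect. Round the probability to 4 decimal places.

P = 0.3874

X ~ Binomial(n=9, p=0.10).
P(X ≤ 0) = C(9,0)·0.10^0·0.90^9.
= 0.387420 = 0.3874.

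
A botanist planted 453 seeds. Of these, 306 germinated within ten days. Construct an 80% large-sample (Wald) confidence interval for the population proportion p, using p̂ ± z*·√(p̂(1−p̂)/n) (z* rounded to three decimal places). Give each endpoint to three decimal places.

(0.647, 0.704)

The sample proportion is 306/453 = 0.67550.
Standard error of p̂: √(0.219201/453) = √0.000483887 = 0.021997.
For 80% confidence, z* = 1.282.
Margin = 1.282·0.021997 = 0.02820.
So the interval runs from 0.647 to 0.704.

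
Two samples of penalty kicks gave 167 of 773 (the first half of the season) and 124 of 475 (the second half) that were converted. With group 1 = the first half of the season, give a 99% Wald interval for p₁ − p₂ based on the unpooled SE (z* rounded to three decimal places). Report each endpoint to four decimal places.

p̂₁ = 0.21604, p̂₂ = 0.26105, so the observed difference is -0.04501.
SE = √(0.000219104 + 0.000406114) = √0.000625218 = 0.025004.
The 99% critical value is z* = 2.576. Margin of error = 0.06441.
Interval: -0.04501 ± 0.06441 → (-0.1094, 0.0194).

(-0.1094, 0.0194)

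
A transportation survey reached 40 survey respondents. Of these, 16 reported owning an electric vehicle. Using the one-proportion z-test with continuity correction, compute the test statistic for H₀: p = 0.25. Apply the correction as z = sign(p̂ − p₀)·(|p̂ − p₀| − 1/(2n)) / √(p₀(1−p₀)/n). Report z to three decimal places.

p̂ = 16/40 = 0.40000. p̂ − p₀ = 0.150000.
Continuity correction 1/(2n) = 1/80 = 0.012500.
Corrected numerator: |0.150000| − 0.012500 = 0.137500.
Under H₀, SE = √(p₀(1−p₀)/n) = √(0.25·0.75/40) = √0.004687500 = 0.068465.
z = +0.137500/0.068465 = 2.008.

z = 2.008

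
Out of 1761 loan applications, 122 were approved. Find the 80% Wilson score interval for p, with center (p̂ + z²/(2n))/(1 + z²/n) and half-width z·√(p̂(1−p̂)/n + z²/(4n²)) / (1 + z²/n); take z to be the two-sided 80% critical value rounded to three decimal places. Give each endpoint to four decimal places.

Here p̂ = 122/1761 = 0.06928 and z = 1.282 (z² = 1.643524).
1 + z²/n = 1.000933.
Center = (0.06928 + 0.000467)/1.000933 = 0.06968.
Radicand: p̂(1−p̂)/n + z²/(4n²) = 0.000036615 + 0.000000132 = 0.000036747.
Half-width = z·√(radicand)/denom = 1.282·0.006062/1.000933 = 0.00776.
Interval: 0.06968 ± 0.00776 → (0.0619, 0.0774).

(0.0619, 0.0774)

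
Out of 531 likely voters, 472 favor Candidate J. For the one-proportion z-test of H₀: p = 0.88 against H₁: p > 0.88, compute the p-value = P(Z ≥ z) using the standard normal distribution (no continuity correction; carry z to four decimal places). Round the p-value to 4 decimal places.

Sample proportion p̂ = 472/531 = 0.88889.
Under H₀, SE = √(p₀(1−p₀)/n) = √(0.88·0.12/531) = √0.000198870 = 0.014102.
z = (p̂ − p₀)/SE = (472/531 − 0.88)/0.014102 ≈ 0.6303.
From the standard normal, P(Z ≥ z) = 0.2642.

p-value = 0.2642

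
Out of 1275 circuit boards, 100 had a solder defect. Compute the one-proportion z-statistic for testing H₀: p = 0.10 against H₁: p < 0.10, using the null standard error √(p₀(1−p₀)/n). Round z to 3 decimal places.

p̂ = 100/1275 = 0.07843.
Null standard error: √(0.10·0.90/1275) = √0.000070588 = 0.008402.
z = (0.07843 − 0.10)/0.008402 = -0.02157/0.008402 = -2.567.

z = -2.567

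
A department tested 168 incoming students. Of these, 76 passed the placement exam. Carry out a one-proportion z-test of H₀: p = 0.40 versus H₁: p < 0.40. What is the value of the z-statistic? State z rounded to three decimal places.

With x = 76 successes in n = 168, p̂ = 0.45238.
Under H₀, SE = √(p₀(1−p₀)/n) = √(0.40·0.60/168) = √0.001428571 = 0.037796.
Test statistic: z = 0.05238/0.037796 = 1.386.

z = 1.386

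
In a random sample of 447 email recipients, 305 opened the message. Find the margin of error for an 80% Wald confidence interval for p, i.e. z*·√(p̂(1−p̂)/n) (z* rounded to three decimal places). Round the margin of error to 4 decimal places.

Sample proportion p̂ = 305/447 = 0.68233.
SE(p̂) = √(0.68233·0.31767/447) = 0.022021.
z* = 1.282 at the 80% level.
So ME = 0.0282.

ME = 0.0282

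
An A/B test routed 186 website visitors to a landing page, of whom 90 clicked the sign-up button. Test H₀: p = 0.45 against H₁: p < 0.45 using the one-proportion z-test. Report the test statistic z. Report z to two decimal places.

z = 0.93

The sample proportion is 90/186 = 0.48387.
Null standard error: √(0.45·0.55/186) = √0.001330645 = 0.036478.
Test statistic: z = 0.03387/0.036478 = 0.93.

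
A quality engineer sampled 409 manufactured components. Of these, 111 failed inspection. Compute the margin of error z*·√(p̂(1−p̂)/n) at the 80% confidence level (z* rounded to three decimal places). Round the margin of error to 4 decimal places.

ME = 0.0282

p̂ = 111/409 = 0.27139.
Standard error of p̂: √(0.197739/409) = √0.000483470 = 0.021988.
z* = 1.282 at the 80% level.
ME = 1.282·0.021988 = 0.0282.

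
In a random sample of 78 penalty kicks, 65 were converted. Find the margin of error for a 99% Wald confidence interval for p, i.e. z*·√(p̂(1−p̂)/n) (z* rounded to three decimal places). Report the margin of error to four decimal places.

ME = 0.1087

Sample proportion p̂ = 65/78 = 0.83333.
SE = √(p̂(1−p̂)/n) = √(0.138889/78) = 0.042197.
The 99% critical value is z* = 2.576.
ME = 2.576·0.042197 = 0.1087.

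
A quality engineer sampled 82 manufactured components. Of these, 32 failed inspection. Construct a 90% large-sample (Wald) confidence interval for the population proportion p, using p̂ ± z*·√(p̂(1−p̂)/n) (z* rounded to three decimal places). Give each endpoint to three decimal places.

p̂ = 32/82 = 0.39024.
SE(p̂) = √(0.39024·0.60976/82) = 0.053869.
z* = 1.645 at the 90% level.
Margin = 1.645·0.053869 = 0.08861.
Interval: 0.39024 ± 0.08861 → (0.302, 0.479).

(0.302, 0.479)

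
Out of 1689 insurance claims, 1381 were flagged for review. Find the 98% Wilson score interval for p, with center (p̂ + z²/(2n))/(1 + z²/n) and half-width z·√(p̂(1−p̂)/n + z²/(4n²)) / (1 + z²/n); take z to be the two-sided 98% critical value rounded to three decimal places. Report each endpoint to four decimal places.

Here p̂ = 1381/1689 = 0.81764 and z = 2.326 (z² = 5.410276).
1 + z²/n = 1.003203.
Center = (0.81764 + 0.001602)/1.003203 = 0.81663.
Radicand: p̂(1−p̂)/n + z²/(4n²) = 0.000088279 + 0.000000474 = 0.000088753.
Half-width = z·√(radicand)/denom = 2.326·0.009421/1.003203 = 0.02184.
Interval: 0.81663 ± 0.02184 → (0.7948, 0.8385).

(0.7948, 0.8385)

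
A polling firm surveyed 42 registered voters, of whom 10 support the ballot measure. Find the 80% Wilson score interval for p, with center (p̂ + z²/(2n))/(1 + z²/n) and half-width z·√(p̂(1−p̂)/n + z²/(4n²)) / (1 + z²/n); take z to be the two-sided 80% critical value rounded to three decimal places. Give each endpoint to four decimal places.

(0.1647, 0.3312)

p̂ = 10/42 = 0.23810; z = 1.282, so z² = 1.643524.
Denominator 1 + z²/n = 1 + 1.643524/42 = 1.039132.
Center = (0.23810 + 0.019566)/1.039132 = 0.24796.
Radicand: p̂(1−p̂)/n + z²/(4n²) = 0.004319188 + 0.000232926 = 0.004552114.
Half-width = 1.282·√0.004552114/1.039132 = 0.08324.
So the interval runs from 0.1647 to 0.3312.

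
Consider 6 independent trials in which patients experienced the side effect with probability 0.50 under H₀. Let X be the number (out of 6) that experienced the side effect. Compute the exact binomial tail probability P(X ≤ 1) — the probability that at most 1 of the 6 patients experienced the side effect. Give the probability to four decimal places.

P = 0.1094

X ~ Binomial(n=6, p=0.50).
P(X ≤ 1) = C(6,0)·0.50^0·0.50^6 + C(6,1)·0.50^1·0.50^5.
= 0.015625 + 0.093750 = 0.1094.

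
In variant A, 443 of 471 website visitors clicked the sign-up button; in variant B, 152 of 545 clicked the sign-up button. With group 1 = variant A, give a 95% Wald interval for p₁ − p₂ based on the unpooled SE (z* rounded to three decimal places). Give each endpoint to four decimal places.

p̂₁ = 443/471 = 0.94055, p̂₂ = 152/545 = 0.27890; p̂₁ − p̂₂ = 0.66165.
Unpooled SE = √(p̂₁(1−p̂₁)/n₁ + p̂₂(1−p̂₂)/n₂) = √(0.000118713 + 0.000369017) = 0.022085.
z* = 1.960 at the 95% level. Margin = 1.960·0.022085 = 0.04329.
Interval: 0.66165 ± 0.04329 → (0.6184, 0.7049).

(0.6184, 0.7049)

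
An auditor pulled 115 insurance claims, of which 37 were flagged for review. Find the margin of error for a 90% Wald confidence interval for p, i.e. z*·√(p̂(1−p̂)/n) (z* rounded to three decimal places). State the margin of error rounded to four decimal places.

ME = 0.0717

p̂ = 37/115 = 0.32174.
SE = √(p̂(1−p̂)/n) = √(0.218223/115) = 0.043561.
The 90% critical value is z* = 1.645.
So ME = 0.0717.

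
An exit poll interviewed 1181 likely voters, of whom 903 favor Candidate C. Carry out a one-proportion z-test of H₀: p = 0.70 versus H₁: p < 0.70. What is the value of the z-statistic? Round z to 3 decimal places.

z = 4.845

With x = 903 successes in n = 1181, p̂ = 0.76461.
SE₀ = √(0.70·0.30/1181) = 0.013335.
z = (p̂ − p₀)/SE = (0.76461 − 0.70)/0.013335 = 4.845.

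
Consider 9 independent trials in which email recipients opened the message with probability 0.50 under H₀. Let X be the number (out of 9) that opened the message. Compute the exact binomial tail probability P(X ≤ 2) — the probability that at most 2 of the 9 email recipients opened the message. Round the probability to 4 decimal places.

P = 0.0898

X ~ Binomial(n=9, p=0.50).
P(X ≤ 2) = C(9,0)·0.50^0·0.50^9 + C(9,1)·0.50^1·0.50^8 + C(9,2)·0.50^2·0.50^7.
= 0.001953 + 0.017578 + 0.070312 = 0.0898.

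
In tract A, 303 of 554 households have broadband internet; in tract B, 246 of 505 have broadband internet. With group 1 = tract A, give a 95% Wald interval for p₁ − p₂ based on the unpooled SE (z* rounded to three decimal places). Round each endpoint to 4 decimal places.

p̂₁ = 303/554 = 0.54693, p̂₂ = 246/505 = 0.48713; p̂₁ − p̂₂ = 0.05980.
SE = √(0.000447288 + 0.000494721) = √0.000942009 = 0.030692.
z* = 1.960 at the 95% level. Margin of error = 0.06016.
CI: 0.05980 ± 0.06016 = (-0.0004, 0.1200).

(-0.0004, 0.1200)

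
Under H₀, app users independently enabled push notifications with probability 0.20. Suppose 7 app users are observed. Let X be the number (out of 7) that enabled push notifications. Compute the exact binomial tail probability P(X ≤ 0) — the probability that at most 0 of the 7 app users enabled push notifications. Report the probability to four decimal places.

X ~ Binomial(n=7, p=0.20).
P(X ≤ 0) = C(7,0)·0.20^0·0.80^7.
= 0.209715 = 0.2097.

P = 0.2097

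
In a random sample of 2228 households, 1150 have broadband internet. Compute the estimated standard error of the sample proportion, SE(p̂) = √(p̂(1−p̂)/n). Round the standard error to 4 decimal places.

SE = 0.0106

With x = 1150 successes in n = 2228, p̂ = 0.51616.
p̂(1−p̂) = 0.249739.
Dividing by n and taking the root: √0.000112091 = 0.0106.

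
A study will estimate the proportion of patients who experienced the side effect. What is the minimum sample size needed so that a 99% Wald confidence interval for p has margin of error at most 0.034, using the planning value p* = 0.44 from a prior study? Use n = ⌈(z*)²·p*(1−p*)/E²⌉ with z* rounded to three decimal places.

For 99% confidence, z* = 2.576.
p*(1−p*) = 0.2464.
Required n before rounding: 6.635776 × 0.2464 / 0.034² = 1414.408.
⌈1414.408⌉ = 1415.

n = 1415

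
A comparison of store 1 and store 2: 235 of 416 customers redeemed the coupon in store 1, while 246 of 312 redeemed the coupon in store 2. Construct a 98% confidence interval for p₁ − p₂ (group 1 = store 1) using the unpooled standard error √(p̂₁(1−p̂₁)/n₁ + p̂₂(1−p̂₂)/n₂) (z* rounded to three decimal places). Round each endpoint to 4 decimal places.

p̂₁ = 0.56490, p̂₂ = 0.78846, so the observed difference is -0.22356.
Unpooled SE = √(p̂₁(1−p̂₁)/n₁ + p̂₂(1−p̂₂)/n₂) = √(0.000590835 + 0.000534583) = 0.033547.
For 98% confidence, z* = 2.326. Margin = 2.326·0.033547 = 0.07803.
CI: -0.22356 ± 0.07803 = (-0.3016, -0.1455).

(-0.3016, -0.1455)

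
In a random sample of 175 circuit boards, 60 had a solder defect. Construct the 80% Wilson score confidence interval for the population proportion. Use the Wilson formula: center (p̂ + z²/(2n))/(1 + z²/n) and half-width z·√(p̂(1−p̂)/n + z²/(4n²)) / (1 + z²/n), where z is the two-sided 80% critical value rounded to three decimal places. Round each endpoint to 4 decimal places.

(0.2985, 0.3901)

p̂ = 60/175 = 0.34286; z = 1.282, so z² = 1.643524.
1 + z²/n = 1.009392.
Adjusted center: (0.34286 + z²/(2n))/1.009392 = 0.34432.
Radicand: p̂(1−p̂)/n + z²/(4n²) = 0.001287464 + 0.000013417 = 0.001300881.
Half-width = z·√(radicand)/denom = 1.282·0.036068/1.009392 = 0.04581.
Interval: 0.34432 ± 0.04581 → (0.2985, 0.3901).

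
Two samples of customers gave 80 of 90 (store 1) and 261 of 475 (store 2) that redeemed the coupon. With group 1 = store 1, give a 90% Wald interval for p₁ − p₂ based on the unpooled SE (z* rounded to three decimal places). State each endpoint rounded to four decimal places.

p̂₁ = 80/90 = 0.88889, p̂₂ = 261/475 = 0.54947; p̂₁ − p̂₂ = 0.33942.
Unpooled SE = √(p̂₁(1−p̂₁)/n₁ + p̂₂(1−p̂₂)/n₂) = √(0.001097394 + 0.000521163) = 0.040231.
z* = 1.645 at the 90% level. Margin of error = 0.06618.
So the interval runs from 0.2732 to 0.4056.

(0.2732, 0.4056)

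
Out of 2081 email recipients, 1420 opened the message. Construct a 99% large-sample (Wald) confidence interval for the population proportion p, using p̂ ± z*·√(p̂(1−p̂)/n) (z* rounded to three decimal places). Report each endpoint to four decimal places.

With x = 1420 successes in n = 2081, p̂ = 0.68236.
Standard error of p̂: √(0.216743/2081) = √0.000104153 = 0.010206.
For 99% confidence, z* = 2.576.
Margin of error: 2.576 × 0.010206 = 0.02629.
CI: 0.68236 ± 0.02629 = (0.6561, 0.7087).

(0.6561, 0.7087)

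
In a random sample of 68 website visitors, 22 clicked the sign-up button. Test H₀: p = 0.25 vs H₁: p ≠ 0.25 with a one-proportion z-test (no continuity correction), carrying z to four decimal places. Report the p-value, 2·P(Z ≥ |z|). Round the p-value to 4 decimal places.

p-value = 0.1614

With x = 22 successes in n = 68, p̂ = 0.32353.
SE₀ = √(0.25·0.75/68) = 0.052511.
z = (p̂ − p₀)/SE = (22/68 − 0.25)/0.052511 ≈ 1.4003.
From the standard normal, 2·P(Z ≥ |z|) = 0.1614.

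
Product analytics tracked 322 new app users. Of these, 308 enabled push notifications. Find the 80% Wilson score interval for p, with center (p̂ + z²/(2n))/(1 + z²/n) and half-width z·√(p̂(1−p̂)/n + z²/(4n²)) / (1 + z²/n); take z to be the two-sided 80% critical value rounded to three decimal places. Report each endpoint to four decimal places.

Here p̂ = 308/322 = 0.95652 and z = 1.282 (z² = 1.643524).
Denominator 1 + z²/n = 1 + 1.643524/322 = 1.005104.
Center = (0.95652 + 0.002552)/1.005104 = 0.95420.
Radicand: p̂(1−p̂)/n + z²/(4n²) = 0.000129155 + 0.000003963 = 0.000133118.
Half-width = z·√(radicand)/denom = 1.282·0.011538/1.005104 = 0.01472.
CI: 0.95420 ± 0.01472 = (0.9395, 0.9689).

(0.9395, 0.9689)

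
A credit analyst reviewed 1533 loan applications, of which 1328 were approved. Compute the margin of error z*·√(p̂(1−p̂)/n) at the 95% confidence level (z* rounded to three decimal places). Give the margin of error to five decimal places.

With x = 1328 successes in n = 1533, p̂ = 0.86628.
SE(p̂) = √(0.86628·0.13372/1533) = 0.008693.
z* = 1.960 at the 95% level.
Margin of error = z*·SE = 1.960 × 0.008693 = 0.01704.

ME = 0.01704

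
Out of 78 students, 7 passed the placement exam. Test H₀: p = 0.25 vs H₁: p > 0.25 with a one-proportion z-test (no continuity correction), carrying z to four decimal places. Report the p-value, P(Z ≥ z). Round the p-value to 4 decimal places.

p-value = 0.9995

p̂ = 7/78 = 0.08974.
Null standard error: √(0.25·0.75/78) = √0.002403846 = 0.049029.
z = (p̂ − p₀)/SE = (7/78 − 0.25)/0.049029 ≈ -3.2686.
From the standard normal, P(Z ≥ z) = 0.9995.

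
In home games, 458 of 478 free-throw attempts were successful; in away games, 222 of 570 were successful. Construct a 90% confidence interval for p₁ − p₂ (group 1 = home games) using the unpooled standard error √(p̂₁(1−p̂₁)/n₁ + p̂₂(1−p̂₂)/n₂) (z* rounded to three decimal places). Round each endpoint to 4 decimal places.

p̂₁ = 458/478 = 0.95816, p̂₂ = 222/570 = 0.38947; p̂₁ − p̂₂ = 0.56869.
SE = √(0.000083871 + 0.000417165) = √0.000501036 = 0.022384.
z* = 1.645 at the 90% level. Margin of error = 0.03682.
So the interval runs from 0.5319 to 0.6055.

(0.5319, 0.6055)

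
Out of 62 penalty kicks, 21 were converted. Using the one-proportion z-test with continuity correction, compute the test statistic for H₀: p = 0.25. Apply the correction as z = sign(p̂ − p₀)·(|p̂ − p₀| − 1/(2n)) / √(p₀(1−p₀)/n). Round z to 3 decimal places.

With x = 21 successes in n = 62, p̂ = 0.33871. p̂ − p₀ = 0.088710.
Continuity correction 1/(2n) = 1/124 = 0.008065.
Corrected numerator: |0.088710| − 0.008065 = 0.080645.
Null standard error: √(0.25·0.75/62) = √0.003024194 = 0.054993.
z = +0.080645/0.054993 = 1.466.

z = 1.466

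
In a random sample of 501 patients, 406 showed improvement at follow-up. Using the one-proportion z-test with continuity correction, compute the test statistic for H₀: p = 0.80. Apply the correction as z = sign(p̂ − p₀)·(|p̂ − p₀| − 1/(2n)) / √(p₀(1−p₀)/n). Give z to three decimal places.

p̂ = 406/501 = 0.81038. p̂ − p₀ = 0.010379.
1/(2n) = 0.000998.
Corrected numerator: |0.010379| − 0.000998 = 0.009381.
SE₀ = √(0.80·0.20/501) = 0.017871.
z = (+)0.009381/0.017871 = 0.525.

z = 0.525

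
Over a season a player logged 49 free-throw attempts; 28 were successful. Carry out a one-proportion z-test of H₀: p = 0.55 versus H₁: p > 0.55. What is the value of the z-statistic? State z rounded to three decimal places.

p̂ = 28/49 = 0.57143.
Null standard error: √(0.55·0.45/49) = √0.005051020 = 0.071071.
z = (0.57143 − 0.55)/0.071071 = 0.02143/0.071071 = 0.302.

z = 0.302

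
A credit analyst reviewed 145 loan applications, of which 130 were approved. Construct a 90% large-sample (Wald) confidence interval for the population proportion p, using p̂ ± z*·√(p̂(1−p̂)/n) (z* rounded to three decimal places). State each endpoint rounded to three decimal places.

p̂ = 130/145 = 0.89655.
SE(p̂) = √(0.89655·0.10345/145) = 0.025291.
z* = 1.645 at the 90% level.
Margin = 1.645·0.025291 = 0.04160.
Interval: 0.89655 ± 0.04160 → (0.855, 0.938).

(0.855, 0.938)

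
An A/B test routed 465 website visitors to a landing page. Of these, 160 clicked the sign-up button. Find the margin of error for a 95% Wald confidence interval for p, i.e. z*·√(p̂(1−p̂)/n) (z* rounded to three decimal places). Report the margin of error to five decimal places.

ME = 0.04318

With x = 160 successes in n = 465, p̂ = 0.34409.
SE = √(p̂(1−p̂)/n) = √(0.225691/465) = 0.022031.
The 95% critical value is z* = 1.960.
So ME = 0.04318.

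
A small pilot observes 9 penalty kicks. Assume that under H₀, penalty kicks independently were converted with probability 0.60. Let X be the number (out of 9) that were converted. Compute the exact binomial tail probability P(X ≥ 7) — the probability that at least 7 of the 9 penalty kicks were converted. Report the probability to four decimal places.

P = 0.2318

X is binomial with n = 9 and p = 0.60.
P(X ≥ 7) = C(9,7)·0.60^7·0.40^2 + C(9,8)·0.60^8·0.40^1 + C(9,9)·0.60^9·0.40^0.
= 0.161243 + 0.060466 + 0.010078 = 0.2318.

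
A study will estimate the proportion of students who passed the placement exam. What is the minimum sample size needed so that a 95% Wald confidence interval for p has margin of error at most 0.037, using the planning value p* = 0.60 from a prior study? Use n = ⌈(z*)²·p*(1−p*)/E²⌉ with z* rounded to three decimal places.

n = 674

z* = 1.960 at the 95% level.
p*(1−p*) = 0.2400.
(z*)²·p*(1−p*)/E² = 3.841600·0.2400/0.001369 = 673.473.
⌈673.473⌉ = 674.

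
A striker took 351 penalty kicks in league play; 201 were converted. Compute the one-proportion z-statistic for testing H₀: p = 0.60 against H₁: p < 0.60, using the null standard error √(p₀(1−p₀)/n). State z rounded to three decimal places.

z = -1.046

With x = 201 successes in n = 351, p̂ = 0.57265.
SE₀ = √(0.60·0.40/351) = 0.026149.
z = (p̂ − p₀)/SE = (0.57265 − 0.60)/0.026149 = -1.046.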